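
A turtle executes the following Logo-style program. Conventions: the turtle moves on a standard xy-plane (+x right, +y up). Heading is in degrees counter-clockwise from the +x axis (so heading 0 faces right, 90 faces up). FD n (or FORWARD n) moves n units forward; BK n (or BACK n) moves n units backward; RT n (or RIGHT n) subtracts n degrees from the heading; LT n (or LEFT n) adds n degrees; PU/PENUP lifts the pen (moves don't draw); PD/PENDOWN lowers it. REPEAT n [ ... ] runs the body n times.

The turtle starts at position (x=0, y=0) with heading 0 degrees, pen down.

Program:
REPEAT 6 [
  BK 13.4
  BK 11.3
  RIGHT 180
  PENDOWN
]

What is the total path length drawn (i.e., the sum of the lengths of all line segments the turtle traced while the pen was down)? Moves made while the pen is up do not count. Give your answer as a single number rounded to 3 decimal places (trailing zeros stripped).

Answer: 148.2

Derivation:
Executing turtle program step by step:
Start: pos=(0,0), heading=0, pen down
REPEAT 6 [
  -- iteration 1/6 --
  BK 13.4: (0,0) -> (-13.4,0) [heading=0, draw]
  BK 11.3: (-13.4,0) -> (-24.7,0) [heading=0, draw]
  RT 180: heading 0 -> 180
  PD: pen down
  -- iteration 2/6 --
  BK 13.4: (-24.7,0) -> (-11.3,0) [heading=180, draw]
  BK 11.3: (-11.3,0) -> (0,0) [heading=180, draw]
  RT 180: heading 180 -> 0
  PD: pen down
  -- iteration 3/6 --
  BK 13.4: (0,0) -> (-13.4,0) [heading=0, draw]
  BK 11.3: (-13.4,0) -> (-24.7,0) [heading=0, draw]
  RT 180: heading 0 -> 180
  PD: pen down
  -- iteration 4/6 --
  BK 13.4: (-24.7,0) -> (-11.3,0) [heading=180, draw]
  BK 11.3: (-11.3,0) -> (0,0) [heading=180, draw]
  RT 180: heading 180 -> 0
  PD: pen down
  -- iteration 5/6 --
  BK 13.4: (0,0) -> (-13.4,0) [heading=0, draw]
  BK 11.3: (-13.4,0) -> (-24.7,0) [heading=0, draw]
  RT 180: heading 0 -> 180
  PD: pen down
  -- iteration 6/6 --
  BK 13.4: (-24.7,0) -> (-11.3,0) [heading=180, draw]
  BK 11.3: (-11.3,0) -> (0,0) [heading=180, draw]
  RT 180: heading 180 -> 0
  PD: pen down
]
Final: pos=(0,0), heading=0, 12 segment(s) drawn

Segment lengths:
  seg 1: (0,0) -> (-13.4,0), length = 13.4
  seg 2: (-13.4,0) -> (-24.7,0), length = 11.3
  seg 3: (-24.7,0) -> (-11.3,0), length = 13.4
  seg 4: (-11.3,0) -> (0,0), length = 11.3
  seg 5: (0,0) -> (-13.4,0), length = 13.4
  seg 6: (-13.4,0) -> (-24.7,0), length = 11.3
  seg 7: (-24.7,0) -> (-11.3,0), length = 13.4
  seg 8: (-11.3,0) -> (0,0), length = 11.3
  seg 9: (0,0) -> (-13.4,0), length = 13.4
  seg 10: (-13.4,0) -> (-24.7,0), length = 11.3
  seg 11: (-24.7,0) -> (-11.3,0), length = 13.4
  seg 12: (-11.3,0) -> (0,0), length = 11.3
Total = 148.2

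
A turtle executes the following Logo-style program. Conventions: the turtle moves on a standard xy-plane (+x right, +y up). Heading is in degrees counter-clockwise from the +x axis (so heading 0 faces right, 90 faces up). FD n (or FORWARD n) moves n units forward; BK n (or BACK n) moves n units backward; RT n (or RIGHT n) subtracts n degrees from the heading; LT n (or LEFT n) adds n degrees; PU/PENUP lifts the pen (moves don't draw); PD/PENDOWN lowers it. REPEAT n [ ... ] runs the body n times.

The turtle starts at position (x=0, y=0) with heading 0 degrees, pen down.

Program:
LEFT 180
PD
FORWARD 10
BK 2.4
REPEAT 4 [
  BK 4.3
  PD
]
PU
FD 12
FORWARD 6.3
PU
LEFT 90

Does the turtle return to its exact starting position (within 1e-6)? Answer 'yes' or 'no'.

Answer: no

Derivation:
Executing turtle program step by step:
Start: pos=(0,0), heading=0, pen down
LT 180: heading 0 -> 180
PD: pen down
FD 10: (0,0) -> (-10,0) [heading=180, draw]
BK 2.4: (-10,0) -> (-7.6,0) [heading=180, draw]
REPEAT 4 [
  -- iteration 1/4 --
  BK 4.3: (-7.6,0) -> (-3.3,0) [heading=180, draw]
  PD: pen down
  -- iteration 2/4 --
  BK 4.3: (-3.3,0) -> (1,0) [heading=180, draw]
  PD: pen down
  -- iteration 3/4 --
  BK 4.3: (1,0) -> (5.3,0) [heading=180, draw]
  PD: pen down
  -- iteration 4/4 --
  BK 4.3: (5.3,0) -> (9.6,0) [heading=180, draw]
  PD: pen down
]
PU: pen up
FD 12: (9.6,0) -> (-2.4,0) [heading=180, move]
FD 6.3: (-2.4,0) -> (-8.7,0) [heading=180, move]
PU: pen up
LT 90: heading 180 -> 270
Final: pos=(-8.7,0), heading=270, 6 segment(s) drawn

Start position: (0, 0)
Final position: (-8.7, 0)
Distance = 8.7; >= 1e-6 -> NOT closed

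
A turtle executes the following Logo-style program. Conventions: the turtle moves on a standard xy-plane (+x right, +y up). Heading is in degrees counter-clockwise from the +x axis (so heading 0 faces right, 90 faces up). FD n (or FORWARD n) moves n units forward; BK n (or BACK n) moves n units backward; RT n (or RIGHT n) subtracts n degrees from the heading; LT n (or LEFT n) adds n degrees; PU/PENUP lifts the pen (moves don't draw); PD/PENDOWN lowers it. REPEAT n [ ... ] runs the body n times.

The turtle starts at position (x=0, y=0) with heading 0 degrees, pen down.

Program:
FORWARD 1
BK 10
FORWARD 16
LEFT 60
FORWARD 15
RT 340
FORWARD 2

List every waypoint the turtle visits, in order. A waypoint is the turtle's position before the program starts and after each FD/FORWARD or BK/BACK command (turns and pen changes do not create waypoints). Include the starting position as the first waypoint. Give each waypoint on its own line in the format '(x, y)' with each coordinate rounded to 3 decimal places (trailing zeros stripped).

Executing turtle program step by step:
Start: pos=(0,0), heading=0, pen down
FD 1: (0,0) -> (1,0) [heading=0, draw]
BK 10: (1,0) -> (-9,0) [heading=0, draw]
FD 16: (-9,0) -> (7,0) [heading=0, draw]
LT 60: heading 0 -> 60
FD 15: (7,0) -> (14.5,12.99) [heading=60, draw]
RT 340: heading 60 -> 80
FD 2: (14.5,12.99) -> (14.847,14.96) [heading=80, draw]
Final: pos=(14.847,14.96), heading=80, 5 segment(s) drawn
Waypoints (6 total):
(0, 0)
(1, 0)
(-9, 0)
(7, 0)
(14.5, 12.99)
(14.847, 14.96)

Answer: (0, 0)
(1, 0)
(-9, 0)
(7, 0)
(14.5, 12.99)
(14.847, 14.96)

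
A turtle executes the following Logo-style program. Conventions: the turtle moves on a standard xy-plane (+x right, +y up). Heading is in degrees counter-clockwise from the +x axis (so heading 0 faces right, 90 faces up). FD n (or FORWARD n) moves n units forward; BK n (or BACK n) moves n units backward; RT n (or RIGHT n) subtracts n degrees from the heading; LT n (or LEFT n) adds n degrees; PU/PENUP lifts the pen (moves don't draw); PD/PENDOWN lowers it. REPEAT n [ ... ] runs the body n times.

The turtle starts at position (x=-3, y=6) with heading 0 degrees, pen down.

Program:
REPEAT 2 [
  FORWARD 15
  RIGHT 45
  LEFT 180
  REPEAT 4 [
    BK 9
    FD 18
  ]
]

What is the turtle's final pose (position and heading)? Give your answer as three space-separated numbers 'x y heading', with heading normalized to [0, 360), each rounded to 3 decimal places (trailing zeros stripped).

Executing turtle program step by step:
Start: pos=(-3,6), heading=0, pen down
REPEAT 2 [
  -- iteration 1/2 --
  FD 15: (-3,6) -> (12,6) [heading=0, draw]
  RT 45: heading 0 -> 315
  LT 180: heading 315 -> 135
  REPEAT 4 [
    -- iteration 1/4 --
    BK 9: (12,6) -> (18.364,-0.364) [heading=135, draw]
    FD 18: (18.364,-0.364) -> (5.636,12.364) [heading=135, draw]
    -- iteration 2/4 --
    BK 9: (5.636,12.364) -> (12,6) [heading=135, draw]
    FD 18: (12,6) -> (-0.728,18.728) [heading=135, draw]
    -- iteration 3/4 --
    BK 9: (-0.728,18.728) -> (5.636,12.364) [heading=135, draw]
    FD 18: (5.636,12.364) -> (-7.092,25.092) [heading=135, draw]
    -- iteration 4/4 --
    BK 9: (-7.092,25.092) -> (-0.728,18.728) [heading=135, draw]
    FD 18: (-0.728,18.728) -> (-13.456,31.456) [heading=135, draw]
  ]
  -- iteration 2/2 --
  FD 15: (-13.456,31.456) -> (-24.062,42.062) [heading=135, draw]
  RT 45: heading 135 -> 90
  LT 180: heading 90 -> 270
  REPEAT 4 [
    -- iteration 1/4 --
    BK 9: (-24.062,42.062) -> (-24.062,51.062) [heading=270, draw]
    FD 18: (-24.062,51.062) -> (-24.062,33.062) [heading=270, draw]
    -- iteration 2/4 --
    BK 9: (-24.062,33.062) -> (-24.062,42.062) [heading=270, draw]
    FD 18: (-24.062,42.062) -> (-24.062,24.062) [heading=270, draw]
    -- iteration 3/4 --
    BK 9: (-24.062,24.062) -> (-24.062,33.062) [heading=270, draw]
    FD 18: (-24.062,33.062) -> (-24.062,15.062) [heading=270, draw]
    -- iteration 4/4 --
    BK 9: (-24.062,15.062) -> (-24.062,24.062) [heading=270, draw]
    FD 18: (-24.062,24.062) -> (-24.062,6.062) [heading=270, draw]
  ]
]
Final: pos=(-24.062,6.062), heading=270, 18 segment(s) drawn

Answer: -24.062 6.062 270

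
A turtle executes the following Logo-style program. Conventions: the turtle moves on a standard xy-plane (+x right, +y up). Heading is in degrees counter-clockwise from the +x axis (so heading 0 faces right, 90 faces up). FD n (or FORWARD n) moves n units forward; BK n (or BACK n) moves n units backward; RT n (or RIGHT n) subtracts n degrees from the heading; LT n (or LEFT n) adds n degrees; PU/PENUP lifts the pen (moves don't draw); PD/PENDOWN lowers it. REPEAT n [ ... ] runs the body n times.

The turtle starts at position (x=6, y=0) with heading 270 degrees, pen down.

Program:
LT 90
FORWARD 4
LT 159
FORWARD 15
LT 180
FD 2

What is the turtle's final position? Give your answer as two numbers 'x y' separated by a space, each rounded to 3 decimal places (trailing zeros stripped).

Executing turtle program step by step:
Start: pos=(6,0), heading=270, pen down
LT 90: heading 270 -> 0
FD 4: (6,0) -> (10,0) [heading=0, draw]
LT 159: heading 0 -> 159
FD 15: (10,0) -> (-4.004,5.376) [heading=159, draw]
LT 180: heading 159 -> 339
FD 2: (-4.004,5.376) -> (-2.137,4.659) [heading=339, draw]
Final: pos=(-2.137,4.659), heading=339, 3 segment(s) drawn

Answer: -2.137 4.659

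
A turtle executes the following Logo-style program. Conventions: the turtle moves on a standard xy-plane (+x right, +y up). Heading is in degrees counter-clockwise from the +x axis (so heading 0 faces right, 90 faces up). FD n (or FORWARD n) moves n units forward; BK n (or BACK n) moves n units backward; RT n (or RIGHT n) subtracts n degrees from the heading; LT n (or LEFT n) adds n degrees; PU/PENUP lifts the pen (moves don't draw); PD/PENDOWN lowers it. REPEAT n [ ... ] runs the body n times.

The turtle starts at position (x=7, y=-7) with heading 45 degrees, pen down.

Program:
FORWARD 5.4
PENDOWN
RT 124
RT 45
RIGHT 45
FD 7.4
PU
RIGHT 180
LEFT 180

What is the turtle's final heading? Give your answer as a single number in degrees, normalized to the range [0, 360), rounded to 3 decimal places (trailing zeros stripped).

Answer: 191

Derivation:
Executing turtle program step by step:
Start: pos=(7,-7), heading=45, pen down
FD 5.4: (7,-7) -> (10.818,-3.182) [heading=45, draw]
PD: pen down
RT 124: heading 45 -> 281
RT 45: heading 281 -> 236
RT 45: heading 236 -> 191
FD 7.4: (10.818,-3.182) -> (3.554,-4.594) [heading=191, draw]
PU: pen up
RT 180: heading 191 -> 11
LT 180: heading 11 -> 191
Final: pos=(3.554,-4.594), heading=191, 2 segment(s) drawn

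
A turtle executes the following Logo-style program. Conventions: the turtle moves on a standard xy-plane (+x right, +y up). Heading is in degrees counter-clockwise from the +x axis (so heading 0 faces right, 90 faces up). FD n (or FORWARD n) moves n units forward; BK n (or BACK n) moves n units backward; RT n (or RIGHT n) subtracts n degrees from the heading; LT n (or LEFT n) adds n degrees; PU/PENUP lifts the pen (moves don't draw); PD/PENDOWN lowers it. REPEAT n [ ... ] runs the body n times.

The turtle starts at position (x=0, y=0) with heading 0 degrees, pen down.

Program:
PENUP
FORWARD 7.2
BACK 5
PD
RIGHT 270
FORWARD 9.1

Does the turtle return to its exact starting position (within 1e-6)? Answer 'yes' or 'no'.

Answer: no

Derivation:
Executing turtle program step by step:
Start: pos=(0,0), heading=0, pen down
PU: pen up
FD 7.2: (0,0) -> (7.2,0) [heading=0, move]
BK 5: (7.2,0) -> (2.2,0) [heading=0, move]
PD: pen down
RT 270: heading 0 -> 90
FD 9.1: (2.2,0) -> (2.2,9.1) [heading=90, draw]
Final: pos=(2.2,9.1), heading=90, 1 segment(s) drawn

Start position: (0, 0)
Final position: (2.2, 9.1)
Distance = 9.362; >= 1e-6 -> NOT closed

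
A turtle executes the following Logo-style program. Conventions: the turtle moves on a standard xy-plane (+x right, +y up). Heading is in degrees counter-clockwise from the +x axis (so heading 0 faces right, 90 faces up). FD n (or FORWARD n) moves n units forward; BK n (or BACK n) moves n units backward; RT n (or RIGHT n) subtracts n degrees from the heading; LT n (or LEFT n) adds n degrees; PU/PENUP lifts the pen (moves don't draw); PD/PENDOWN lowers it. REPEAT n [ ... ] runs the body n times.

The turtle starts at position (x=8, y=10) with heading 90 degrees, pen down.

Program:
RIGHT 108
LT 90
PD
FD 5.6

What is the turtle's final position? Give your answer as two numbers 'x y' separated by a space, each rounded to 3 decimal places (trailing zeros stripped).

Executing turtle program step by step:
Start: pos=(8,10), heading=90, pen down
RT 108: heading 90 -> 342
LT 90: heading 342 -> 72
PD: pen down
FD 5.6: (8,10) -> (9.73,15.326) [heading=72, draw]
Final: pos=(9.73,15.326), heading=72, 1 segment(s) drawn

Answer: 9.73 15.326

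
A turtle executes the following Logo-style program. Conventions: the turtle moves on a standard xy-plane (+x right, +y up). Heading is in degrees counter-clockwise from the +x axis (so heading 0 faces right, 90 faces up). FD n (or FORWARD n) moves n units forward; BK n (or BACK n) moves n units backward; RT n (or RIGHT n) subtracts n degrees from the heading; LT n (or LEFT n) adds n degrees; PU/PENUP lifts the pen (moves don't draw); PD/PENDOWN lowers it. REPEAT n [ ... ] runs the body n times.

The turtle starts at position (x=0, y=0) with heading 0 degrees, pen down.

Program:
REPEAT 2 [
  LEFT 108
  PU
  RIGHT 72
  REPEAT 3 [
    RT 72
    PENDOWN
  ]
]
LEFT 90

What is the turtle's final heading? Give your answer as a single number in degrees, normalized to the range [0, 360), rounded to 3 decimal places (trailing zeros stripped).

Executing turtle program step by step:
Start: pos=(0,0), heading=0, pen down
REPEAT 2 [
  -- iteration 1/2 --
  LT 108: heading 0 -> 108
  PU: pen up
  RT 72: heading 108 -> 36
  REPEAT 3 [
    -- iteration 1/3 --
    RT 72: heading 36 -> 324
    PD: pen down
    -- iteration 2/3 --
    RT 72: heading 324 -> 252
    PD: pen down
    -- iteration 3/3 --
    RT 72: heading 252 -> 180
    PD: pen down
  ]
  -- iteration 2/2 --
  LT 108: heading 180 -> 288
  PU: pen up
  RT 72: heading 288 -> 216
  REPEAT 3 [
    -- iteration 1/3 --
    RT 72: heading 216 -> 144
    PD: pen down
    -- iteration 2/3 --
    RT 72: heading 144 -> 72
    PD: pen down
    -- iteration 3/3 --
    RT 72: heading 72 -> 0
    PD: pen down
  ]
]
LT 90: heading 0 -> 90
Final: pos=(0,0), heading=90, 0 segment(s) drawn

Answer: 90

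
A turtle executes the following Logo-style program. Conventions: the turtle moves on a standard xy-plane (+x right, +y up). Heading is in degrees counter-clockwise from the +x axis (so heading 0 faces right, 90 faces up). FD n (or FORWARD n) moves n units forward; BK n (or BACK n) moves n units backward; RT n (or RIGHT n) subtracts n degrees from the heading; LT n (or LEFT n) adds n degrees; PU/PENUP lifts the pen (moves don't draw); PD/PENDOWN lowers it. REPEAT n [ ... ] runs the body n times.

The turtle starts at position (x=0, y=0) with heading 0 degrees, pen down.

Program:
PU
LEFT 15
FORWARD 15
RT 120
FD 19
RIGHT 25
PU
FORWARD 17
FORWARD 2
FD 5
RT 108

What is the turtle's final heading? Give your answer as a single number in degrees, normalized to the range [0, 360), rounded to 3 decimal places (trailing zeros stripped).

Executing turtle program step by step:
Start: pos=(0,0), heading=0, pen down
PU: pen up
LT 15: heading 0 -> 15
FD 15: (0,0) -> (14.489,3.882) [heading=15, move]
RT 120: heading 15 -> 255
FD 19: (14.489,3.882) -> (9.571,-14.47) [heading=255, move]
RT 25: heading 255 -> 230
PU: pen up
FD 17: (9.571,-14.47) -> (-1.356,-27.493) [heading=230, move]
FD 2: (-1.356,-27.493) -> (-2.642,-29.025) [heading=230, move]
FD 5: (-2.642,-29.025) -> (-5.856,-32.855) [heading=230, move]
RT 108: heading 230 -> 122
Final: pos=(-5.856,-32.855), heading=122, 0 segment(s) drawn

Answer: 122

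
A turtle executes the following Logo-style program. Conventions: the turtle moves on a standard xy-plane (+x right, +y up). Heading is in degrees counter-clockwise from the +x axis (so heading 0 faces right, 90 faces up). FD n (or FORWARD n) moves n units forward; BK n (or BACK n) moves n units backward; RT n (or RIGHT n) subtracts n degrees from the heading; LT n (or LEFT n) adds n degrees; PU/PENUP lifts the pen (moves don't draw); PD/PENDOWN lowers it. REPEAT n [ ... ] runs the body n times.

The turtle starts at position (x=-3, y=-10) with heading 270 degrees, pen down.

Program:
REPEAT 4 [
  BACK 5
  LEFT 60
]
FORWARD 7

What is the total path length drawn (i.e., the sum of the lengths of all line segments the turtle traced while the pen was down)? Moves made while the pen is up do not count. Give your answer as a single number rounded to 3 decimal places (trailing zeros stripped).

Executing turtle program step by step:
Start: pos=(-3,-10), heading=270, pen down
REPEAT 4 [
  -- iteration 1/4 --
  BK 5: (-3,-10) -> (-3,-5) [heading=270, draw]
  LT 60: heading 270 -> 330
  -- iteration 2/4 --
  BK 5: (-3,-5) -> (-7.33,-2.5) [heading=330, draw]
  LT 60: heading 330 -> 30
  -- iteration 3/4 --
  BK 5: (-7.33,-2.5) -> (-11.66,-5) [heading=30, draw]
  LT 60: heading 30 -> 90
  -- iteration 4/4 --
  BK 5: (-11.66,-5) -> (-11.66,-10) [heading=90, draw]
  LT 60: heading 90 -> 150
]
FD 7: (-11.66,-10) -> (-17.722,-6.5) [heading=150, draw]
Final: pos=(-17.722,-6.5), heading=150, 5 segment(s) drawn

Segment lengths:
  seg 1: (-3,-10) -> (-3,-5), length = 5
  seg 2: (-3,-5) -> (-7.33,-2.5), length = 5
  seg 3: (-7.33,-2.5) -> (-11.66,-5), length = 5
  seg 4: (-11.66,-5) -> (-11.66,-10), length = 5
  seg 5: (-11.66,-10) -> (-17.722,-6.5), length = 7
Total = 27

Answer: 27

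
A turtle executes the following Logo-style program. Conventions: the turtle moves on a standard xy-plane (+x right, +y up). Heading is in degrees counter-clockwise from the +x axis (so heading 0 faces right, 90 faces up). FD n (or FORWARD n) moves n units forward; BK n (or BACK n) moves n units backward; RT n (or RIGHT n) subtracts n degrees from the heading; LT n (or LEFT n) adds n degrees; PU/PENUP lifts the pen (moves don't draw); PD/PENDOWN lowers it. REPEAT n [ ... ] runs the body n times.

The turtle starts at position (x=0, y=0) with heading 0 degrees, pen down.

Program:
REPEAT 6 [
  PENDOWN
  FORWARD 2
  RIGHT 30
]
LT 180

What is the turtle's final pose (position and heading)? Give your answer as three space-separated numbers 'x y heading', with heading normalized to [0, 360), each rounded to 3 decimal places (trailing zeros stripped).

Executing turtle program step by step:
Start: pos=(0,0), heading=0, pen down
REPEAT 6 [
  -- iteration 1/6 --
  PD: pen down
  FD 2: (0,0) -> (2,0) [heading=0, draw]
  RT 30: heading 0 -> 330
  -- iteration 2/6 --
  PD: pen down
  FD 2: (2,0) -> (3.732,-1) [heading=330, draw]
  RT 30: heading 330 -> 300
  -- iteration 3/6 --
  PD: pen down
  FD 2: (3.732,-1) -> (4.732,-2.732) [heading=300, draw]
  RT 30: heading 300 -> 270
  -- iteration 4/6 --
  PD: pen down
  FD 2: (4.732,-2.732) -> (4.732,-4.732) [heading=270, draw]
  RT 30: heading 270 -> 240
  -- iteration 5/6 --
  PD: pen down
  FD 2: (4.732,-4.732) -> (3.732,-6.464) [heading=240, draw]
  RT 30: heading 240 -> 210
  -- iteration 6/6 --
  PD: pen down
  FD 2: (3.732,-6.464) -> (2,-7.464) [heading=210, draw]
  RT 30: heading 210 -> 180
]
LT 180: heading 180 -> 0
Final: pos=(2,-7.464), heading=0, 6 segment(s) drawn

Answer: 2 -7.464 0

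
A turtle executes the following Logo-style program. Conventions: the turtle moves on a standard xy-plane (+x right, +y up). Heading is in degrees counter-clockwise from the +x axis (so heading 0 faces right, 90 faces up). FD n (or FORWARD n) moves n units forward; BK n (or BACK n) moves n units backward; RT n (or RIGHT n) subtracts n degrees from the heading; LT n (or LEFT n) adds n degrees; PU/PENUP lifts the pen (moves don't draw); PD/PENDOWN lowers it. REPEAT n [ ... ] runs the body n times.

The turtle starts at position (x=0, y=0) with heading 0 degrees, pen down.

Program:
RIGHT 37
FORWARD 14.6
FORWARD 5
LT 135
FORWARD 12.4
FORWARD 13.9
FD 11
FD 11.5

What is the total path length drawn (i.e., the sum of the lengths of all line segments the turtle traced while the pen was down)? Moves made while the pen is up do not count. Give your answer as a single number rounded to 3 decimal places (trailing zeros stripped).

Executing turtle program step by step:
Start: pos=(0,0), heading=0, pen down
RT 37: heading 0 -> 323
FD 14.6: (0,0) -> (11.66,-8.786) [heading=323, draw]
FD 5: (11.66,-8.786) -> (15.653,-11.796) [heading=323, draw]
LT 135: heading 323 -> 98
FD 12.4: (15.653,-11.796) -> (13.928,0.484) [heading=98, draw]
FD 13.9: (13.928,0.484) -> (11.993,14.248) [heading=98, draw]
FD 11: (11.993,14.248) -> (10.462,25.141) [heading=98, draw]
FD 11.5: (10.462,25.141) -> (8.862,36.53) [heading=98, draw]
Final: pos=(8.862,36.53), heading=98, 6 segment(s) drawn

Segment lengths:
  seg 1: (0,0) -> (11.66,-8.786), length = 14.6
  seg 2: (11.66,-8.786) -> (15.653,-11.796), length = 5
  seg 3: (15.653,-11.796) -> (13.928,0.484), length = 12.4
  seg 4: (13.928,0.484) -> (11.993,14.248), length = 13.9
  seg 5: (11.993,14.248) -> (10.462,25.141), length = 11
  seg 6: (10.462,25.141) -> (8.862,36.53), length = 11.5
Total = 68.4

Answer: 68.4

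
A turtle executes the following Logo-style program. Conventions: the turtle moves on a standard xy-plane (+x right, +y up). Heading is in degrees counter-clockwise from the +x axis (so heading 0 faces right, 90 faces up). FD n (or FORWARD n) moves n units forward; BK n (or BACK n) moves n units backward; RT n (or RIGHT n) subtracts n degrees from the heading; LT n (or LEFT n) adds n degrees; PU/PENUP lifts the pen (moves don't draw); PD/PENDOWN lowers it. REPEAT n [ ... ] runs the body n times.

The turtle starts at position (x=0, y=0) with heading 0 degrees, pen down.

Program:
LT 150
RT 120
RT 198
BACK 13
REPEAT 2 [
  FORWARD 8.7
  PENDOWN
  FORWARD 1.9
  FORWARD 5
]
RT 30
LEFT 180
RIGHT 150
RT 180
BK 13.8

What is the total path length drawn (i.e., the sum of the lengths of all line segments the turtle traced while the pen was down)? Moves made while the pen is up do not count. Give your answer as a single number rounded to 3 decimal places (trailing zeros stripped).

Executing turtle program step by step:
Start: pos=(0,0), heading=0, pen down
LT 150: heading 0 -> 150
RT 120: heading 150 -> 30
RT 198: heading 30 -> 192
BK 13: (0,0) -> (12.716,2.703) [heading=192, draw]
REPEAT 2 [
  -- iteration 1/2 --
  FD 8.7: (12.716,2.703) -> (4.206,0.894) [heading=192, draw]
  PD: pen down
  FD 1.9: (4.206,0.894) -> (2.348,0.499) [heading=192, draw]
  FD 5: (2.348,0.499) -> (-2.543,-0.541) [heading=192, draw]
  -- iteration 2/2 --
  FD 8.7: (-2.543,-0.541) -> (-11.053,-2.349) [heading=192, draw]
  PD: pen down
  FD 1.9: (-11.053,-2.349) -> (-12.912,-2.744) [heading=192, draw]
  FD 5: (-12.912,-2.744) -> (-17.802,-3.784) [heading=192, draw]
]
RT 30: heading 192 -> 162
LT 180: heading 162 -> 342
RT 150: heading 342 -> 192
RT 180: heading 192 -> 12
BK 13.8: (-17.802,-3.784) -> (-31.301,-6.653) [heading=12, draw]
Final: pos=(-31.301,-6.653), heading=12, 8 segment(s) drawn

Segment lengths:
  seg 1: (0,0) -> (12.716,2.703), length = 13
  seg 2: (12.716,2.703) -> (4.206,0.894), length = 8.7
  seg 3: (4.206,0.894) -> (2.348,0.499), length = 1.9
  seg 4: (2.348,0.499) -> (-2.543,-0.541), length = 5
  seg 5: (-2.543,-0.541) -> (-11.053,-2.349), length = 8.7
  seg 6: (-11.053,-2.349) -> (-12.912,-2.744), length = 1.9
  seg 7: (-12.912,-2.744) -> (-17.802,-3.784), length = 5
  seg 8: (-17.802,-3.784) -> (-31.301,-6.653), length = 13.8
Total = 58

Answer: 58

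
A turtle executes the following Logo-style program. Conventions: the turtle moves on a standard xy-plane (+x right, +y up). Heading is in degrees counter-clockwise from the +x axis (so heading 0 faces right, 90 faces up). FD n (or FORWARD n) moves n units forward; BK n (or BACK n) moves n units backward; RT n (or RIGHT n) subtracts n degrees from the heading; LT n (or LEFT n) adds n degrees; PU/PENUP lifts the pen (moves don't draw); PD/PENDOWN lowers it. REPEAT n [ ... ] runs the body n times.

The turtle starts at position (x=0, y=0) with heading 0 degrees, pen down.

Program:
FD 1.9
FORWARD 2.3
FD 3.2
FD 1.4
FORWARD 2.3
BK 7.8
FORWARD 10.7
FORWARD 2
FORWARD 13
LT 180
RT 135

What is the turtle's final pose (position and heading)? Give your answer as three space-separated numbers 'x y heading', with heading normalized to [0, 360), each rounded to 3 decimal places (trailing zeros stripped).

Executing turtle program step by step:
Start: pos=(0,0), heading=0, pen down
FD 1.9: (0,0) -> (1.9,0) [heading=0, draw]
FD 2.3: (1.9,0) -> (4.2,0) [heading=0, draw]
FD 3.2: (4.2,0) -> (7.4,0) [heading=0, draw]
FD 1.4: (7.4,0) -> (8.8,0) [heading=0, draw]
FD 2.3: (8.8,0) -> (11.1,0) [heading=0, draw]
BK 7.8: (11.1,0) -> (3.3,0) [heading=0, draw]
FD 10.7: (3.3,0) -> (14,0) [heading=0, draw]
FD 2: (14,0) -> (16,0) [heading=0, draw]
FD 13: (16,0) -> (29,0) [heading=0, draw]
LT 180: heading 0 -> 180
RT 135: heading 180 -> 45
Final: pos=(29,0), heading=45, 9 segment(s) drawn

Answer: 29 0 45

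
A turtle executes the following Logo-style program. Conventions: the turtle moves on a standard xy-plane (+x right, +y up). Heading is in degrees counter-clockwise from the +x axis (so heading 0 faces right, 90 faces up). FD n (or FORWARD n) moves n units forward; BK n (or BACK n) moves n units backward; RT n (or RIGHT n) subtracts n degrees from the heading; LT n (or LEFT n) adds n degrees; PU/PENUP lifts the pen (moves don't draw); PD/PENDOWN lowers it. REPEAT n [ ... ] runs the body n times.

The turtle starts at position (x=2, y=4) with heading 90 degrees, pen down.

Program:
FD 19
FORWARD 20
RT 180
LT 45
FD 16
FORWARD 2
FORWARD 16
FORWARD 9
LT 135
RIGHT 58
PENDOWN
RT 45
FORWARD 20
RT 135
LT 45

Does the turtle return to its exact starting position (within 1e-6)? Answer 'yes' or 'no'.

Executing turtle program step by step:
Start: pos=(2,4), heading=90, pen down
FD 19: (2,4) -> (2,23) [heading=90, draw]
FD 20: (2,23) -> (2,43) [heading=90, draw]
RT 180: heading 90 -> 270
LT 45: heading 270 -> 315
FD 16: (2,43) -> (13.314,31.686) [heading=315, draw]
FD 2: (13.314,31.686) -> (14.728,30.272) [heading=315, draw]
FD 16: (14.728,30.272) -> (26.042,18.958) [heading=315, draw]
FD 9: (26.042,18.958) -> (32.406,12.594) [heading=315, draw]
LT 135: heading 315 -> 90
RT 58: heading 90 -> 32
PD: pen down
RT 45: heading 32 -> 347
FD 20: (32.406,12.594) -> (51.893,8.095) [heading=347, draw]
RT 135: heading 347 -> 212
LT 45: heading 212 -> 257
Final: pos=(51.893,8.095), heading=257, 7 segment(s) drawn

Start position: (2, 4)
Final position: (51.893, 8.095)
Distance = 50.061; >= 1e-6 -> NOT closed

Answer: no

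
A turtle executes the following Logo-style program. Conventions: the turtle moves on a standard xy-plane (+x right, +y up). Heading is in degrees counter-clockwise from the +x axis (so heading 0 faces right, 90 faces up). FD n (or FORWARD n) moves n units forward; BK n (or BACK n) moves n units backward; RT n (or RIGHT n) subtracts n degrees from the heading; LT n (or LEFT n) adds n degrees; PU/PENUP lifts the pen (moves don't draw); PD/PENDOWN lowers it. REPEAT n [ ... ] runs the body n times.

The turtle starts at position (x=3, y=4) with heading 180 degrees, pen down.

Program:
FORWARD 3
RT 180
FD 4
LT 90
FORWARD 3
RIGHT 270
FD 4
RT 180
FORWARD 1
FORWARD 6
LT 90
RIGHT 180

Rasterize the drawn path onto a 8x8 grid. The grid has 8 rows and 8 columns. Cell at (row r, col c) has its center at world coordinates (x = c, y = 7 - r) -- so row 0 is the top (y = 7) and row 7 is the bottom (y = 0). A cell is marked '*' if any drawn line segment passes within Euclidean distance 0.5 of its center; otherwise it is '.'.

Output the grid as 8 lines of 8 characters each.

Segment 0: (3,4) -> (0,4)
Segment 1: (0,4) -> (4,4)
Segment 2: (4,4) -> (4,7)
Segment 3: (4,7) -> (0,7)
Segment 4: (0,7) -> (1,7)
Segment 5: (1,7) -> (7,7)

Answer: ********
....*...
....*...
*****...
........
........
........
........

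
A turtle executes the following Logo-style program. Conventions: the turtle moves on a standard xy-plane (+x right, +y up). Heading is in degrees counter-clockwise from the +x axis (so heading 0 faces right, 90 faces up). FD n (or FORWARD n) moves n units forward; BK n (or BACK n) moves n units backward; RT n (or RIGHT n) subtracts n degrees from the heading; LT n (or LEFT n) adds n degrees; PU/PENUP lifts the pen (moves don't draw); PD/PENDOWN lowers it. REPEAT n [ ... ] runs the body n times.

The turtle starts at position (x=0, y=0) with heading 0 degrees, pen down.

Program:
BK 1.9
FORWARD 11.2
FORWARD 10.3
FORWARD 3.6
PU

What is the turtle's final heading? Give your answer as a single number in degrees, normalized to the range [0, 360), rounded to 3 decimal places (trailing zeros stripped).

Executing turtle program step by step:
Start: pos=(0,0), heading=0, pen down
BK 1.9: (0,0) -> (-1.9,0) [heading=0, draw]
FD 11.2: (-1.9,0) -> (9.3,0) [heading=0, draw]
FD 10.3: (9.3,0) -> (19.6,0) [heading=0, draw]
FD 3.6: (19.6,0) -> (23.2,0) [heading=0, draw]
PU: pen up
Final: pos=(23.2,0), heading=0, 4 segment(s) drawn

Answer: 0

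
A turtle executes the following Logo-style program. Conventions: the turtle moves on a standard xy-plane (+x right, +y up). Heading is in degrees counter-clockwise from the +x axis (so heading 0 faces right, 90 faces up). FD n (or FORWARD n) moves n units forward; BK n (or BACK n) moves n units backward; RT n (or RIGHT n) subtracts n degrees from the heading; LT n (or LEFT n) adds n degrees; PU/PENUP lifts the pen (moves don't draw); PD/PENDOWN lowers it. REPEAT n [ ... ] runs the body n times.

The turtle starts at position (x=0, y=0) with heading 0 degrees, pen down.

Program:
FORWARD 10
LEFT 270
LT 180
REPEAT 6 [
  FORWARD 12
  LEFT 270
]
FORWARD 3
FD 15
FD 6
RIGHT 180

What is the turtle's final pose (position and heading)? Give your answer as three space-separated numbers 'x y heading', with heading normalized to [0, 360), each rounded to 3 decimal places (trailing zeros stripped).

Answer: 22 -12 90

Derivation:
Executing turtle program step by step:
Start: pos=(0,0), heading=0, pen down
FD 10: (0,0) -> (10,0) [heading=0, draw]
LT 270: heading 0 -> 270
LT 180: heading 270 -> 90
REPEAT 6 [
  -- iteration 1/6 --
  FD 12: (10,0) -> (10,12) [heading=90, draw]
  LT 270: heading 90 -> 0
  -- iteration 2/6 --
  FD 12: (10,12) -> (22,12) [heading=0, draw]
  LT 270: heading 0 -> 270
  -- iteration 3/6 --
  FD 12: (22,12) -> (22,0) [heading=270, draw]
  LT 270: heading 270 -> 180
  -- iteration 4/6 --
  FD 12: (22,0) -> (10,0) [heading=180, draw]
  LT 270: heading 180 -> 90
  -- iteration 5/6 --
  FD 12: (10,0) -> (10,12) [heading=90, draw]
  LT 270: heading 90 -> 0
  -- iteration 6/6 --
  FD 12: (10,12) -> (22,12) [heading=0, draw]
  LT 270: heading 0 -> 270
]
FD 3: (22,12) -> (22,9) [heading=270, draw]
FD 15: (22,9) -> (22,-6) [heading=270, draw]
FD 6: (22,-6) -> (22,-12) [heading=270, draw]
RT 180: heading 270 -> 90
Final: pos=(22,-12), heading=90, 10 segment(s) drawn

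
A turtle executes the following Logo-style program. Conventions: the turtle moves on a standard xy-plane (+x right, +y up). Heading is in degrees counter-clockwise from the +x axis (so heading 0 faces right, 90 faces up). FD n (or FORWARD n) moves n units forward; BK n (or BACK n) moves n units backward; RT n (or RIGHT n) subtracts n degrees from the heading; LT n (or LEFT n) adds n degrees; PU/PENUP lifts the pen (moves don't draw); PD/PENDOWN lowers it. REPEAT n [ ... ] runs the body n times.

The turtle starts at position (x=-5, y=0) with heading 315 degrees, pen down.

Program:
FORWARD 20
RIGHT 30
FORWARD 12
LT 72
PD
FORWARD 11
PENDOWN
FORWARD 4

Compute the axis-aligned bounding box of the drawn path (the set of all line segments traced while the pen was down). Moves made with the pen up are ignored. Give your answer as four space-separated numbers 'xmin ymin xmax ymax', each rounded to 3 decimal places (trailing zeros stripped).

Answer: -5 -26.518 27.227 0

Derivation:
Executing turtle program step by step:
Start: pos=(-5,0), heading=315, pen down
FD 20: (-5,0) -> (9.142,-14.142) [heading=315, draw]
RT 30: heading 315 -> 285
FD 12: (9.142,-14.142) -> (12.248,-25.733) [heading=285, draw]
LT 72: heading 285 -> 357
PD: pen down
FD 11: (12.248,-25.733) -> (23.233,-26.309) [heading=357, draw]
PD: pen down
FD 4: (23.233,-26.309) -> (27.227,-26.518) [heading=357, draw]
Final: pos=(27.227,-26.518), heading=357, 4 segment(s) drawn

Segment endpoints: x in {-5, 9.142, 12.248, 23.233, 27.227}, y in {-26.518, -26.309, -25.733, -14.142, 0}
xmin=-5, ymin=-26.518, xmax=27.227, ymax=0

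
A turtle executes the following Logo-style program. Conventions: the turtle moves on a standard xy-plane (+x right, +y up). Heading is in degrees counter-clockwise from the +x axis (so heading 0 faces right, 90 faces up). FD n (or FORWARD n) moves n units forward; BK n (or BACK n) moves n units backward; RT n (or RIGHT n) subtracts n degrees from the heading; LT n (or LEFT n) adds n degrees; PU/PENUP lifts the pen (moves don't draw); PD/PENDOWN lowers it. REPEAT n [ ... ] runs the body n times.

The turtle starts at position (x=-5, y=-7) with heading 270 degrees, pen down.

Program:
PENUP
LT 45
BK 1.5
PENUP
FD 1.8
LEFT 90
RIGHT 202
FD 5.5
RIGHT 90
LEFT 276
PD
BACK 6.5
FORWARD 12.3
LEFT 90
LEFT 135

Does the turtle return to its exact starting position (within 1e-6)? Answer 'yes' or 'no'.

Answer: no

Derivation:
Executing turtle program step by step:
Start: pos=(-5,-7), heading=270, pen down
PU: pen up
LT 45: heading 270 -> 315
BK 1.5: (-5,-7) -> (-6.061,-5.939) [heading=315, move]
PU: pen up
FD 1.8: (-6.061,-5.939) -> (-4.788,-7.212) [heading=315, move]
LT 90: heading 315 -> 45
RT 202: heading 45 -> 203
FD 5.5: (-4.788,-7.212) -> (-9.851,-9.361) [heading=203, move]
RT 90: heading 203 -> 113
LT 276: heading 113 -> 29
PD: pen down
BK 6.5: (-9.851,-9.361) -> (-15.536,-12.512) [heading=29, draw]
FD 12.3: (-15.536,-12.512) -> (-4.778,-6.549) [heading=29, draw]
LT 90: heading 29 -> 119
LT 135: heading 119 -> 254
Final: pos=(-4.778,-6.549), heading=254, 2 segment(s) drawn

Start position: (-5, -7)
Final position: (-4.778, -6.549)
Distance = 0.503; >= 1e-6 -> NOT closed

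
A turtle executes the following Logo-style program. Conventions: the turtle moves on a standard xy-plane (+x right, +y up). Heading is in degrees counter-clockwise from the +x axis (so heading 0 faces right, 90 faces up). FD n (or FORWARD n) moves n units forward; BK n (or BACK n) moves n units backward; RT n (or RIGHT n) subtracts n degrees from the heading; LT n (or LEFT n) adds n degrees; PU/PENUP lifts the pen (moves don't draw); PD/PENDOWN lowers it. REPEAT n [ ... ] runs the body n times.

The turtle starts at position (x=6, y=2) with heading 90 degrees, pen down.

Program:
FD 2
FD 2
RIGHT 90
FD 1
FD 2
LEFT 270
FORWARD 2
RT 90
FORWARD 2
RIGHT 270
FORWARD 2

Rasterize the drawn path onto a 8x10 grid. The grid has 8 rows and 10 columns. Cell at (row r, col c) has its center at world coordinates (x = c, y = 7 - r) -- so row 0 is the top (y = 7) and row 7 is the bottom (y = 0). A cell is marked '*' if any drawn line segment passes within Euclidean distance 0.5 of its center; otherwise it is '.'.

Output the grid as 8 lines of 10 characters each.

Answer: ..........
......****
......*..*
......****
......**..
......**..
..........
..........

Derivation:
Segment 0: (6,2) -> (6,4)
Segment 1: (6,4) -> (6,6)
Segment 2: (6,6) -> (7,6)
Segment 3: (7,6) -> (9,6)
Segment 4: (9,6) -> (9,4)
Segment 5: (9,4) -> (7,4)
Segment 6: (7,4) -> (7,2)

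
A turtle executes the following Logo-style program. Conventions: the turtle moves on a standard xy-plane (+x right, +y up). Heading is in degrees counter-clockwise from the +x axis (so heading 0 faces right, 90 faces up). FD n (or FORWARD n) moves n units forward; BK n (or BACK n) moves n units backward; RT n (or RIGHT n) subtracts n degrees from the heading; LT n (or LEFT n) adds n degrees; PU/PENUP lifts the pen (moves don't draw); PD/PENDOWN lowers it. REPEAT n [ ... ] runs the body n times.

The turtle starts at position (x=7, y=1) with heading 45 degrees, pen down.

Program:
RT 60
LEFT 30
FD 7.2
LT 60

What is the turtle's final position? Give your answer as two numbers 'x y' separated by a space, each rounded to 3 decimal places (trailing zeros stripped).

Executing turtle program step by step:
Start: pos=(7,1), heading=45, pen down
RT 60: heading 45 -> 345
LT 30: heading 345 -> 15
FD 7.2: (7,1) -> (13.955,2.863) [heading=15, draw]
LT 60: heading 15 -> 75
Final: pos=(13.955,2.863), heading=75, 1 segment(s) drawn

Answer: 13.955 2.863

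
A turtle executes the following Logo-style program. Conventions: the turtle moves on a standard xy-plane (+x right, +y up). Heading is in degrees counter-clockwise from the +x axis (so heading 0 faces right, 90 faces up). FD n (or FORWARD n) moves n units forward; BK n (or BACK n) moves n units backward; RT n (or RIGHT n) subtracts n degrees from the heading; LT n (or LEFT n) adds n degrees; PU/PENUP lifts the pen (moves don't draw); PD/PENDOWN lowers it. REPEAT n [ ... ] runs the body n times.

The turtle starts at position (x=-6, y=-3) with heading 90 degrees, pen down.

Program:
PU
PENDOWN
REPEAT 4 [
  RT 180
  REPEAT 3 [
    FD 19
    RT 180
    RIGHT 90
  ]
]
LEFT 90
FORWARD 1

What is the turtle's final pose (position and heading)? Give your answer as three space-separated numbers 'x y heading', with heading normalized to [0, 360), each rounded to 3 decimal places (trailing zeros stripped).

Answer: -7 -3 180

Derivation:
Executing turtle program step by step:
Start: pos=(-6,-3), heading=90, pen down
PU: pen up
PD: pen down
REPEAT 4 [
  -- iteration 1/4 --
  RT 180: heading 90 -> 270
  REPEAT 3 [
    -- iteration 1/3 --
    FD 19: (-6,-3) -> (-6,-22) [heading=270, draw]
    RT 180: heading 270 -> 90
    RT 90: heading 90 -> 0
    -- iteration 2/3 --
    FD 19: (-6,-22) -> (13,-22) [heading=0, draw]
    RT 180: heading 0 -> 180
    RT 90: heading 180 -> 90
    -- iteration 3/3 --
    FD 19: (13,-22) -> (13,-3) [heading=90, draw]
    RT 180: heading 90 -> 270
    RT 90: heading 270 -> 180
  ]
  -- iteration 2/4 --
  RT 180: heading 180 -> 0
  REPEAT 3 [
    -- iteration 1/3 --
    FD 19: (13,-3) -> (32,-3) [heading=0, draw]
    RT 180: heading 0 -> 180
    RT 90: heading 180 -> 90
    -- iteration 2/3 --
    FD 19: (32,-3) -> (32,16) [heading=90, draw]
    RT 180: heading 90 -> 270
    RT 90: heading 270 -> 180
    -- iteration 3/3 --
    FD 19: (32,16) -> (13,16) [heading=180, draw]
    RT 180: heading 180 -> 0
    RT 90: heading 0 -> 270
  ]
  -- iteration 3/4 --
  RT 180: heading 270 -> 90
  REPEAT 3 [
    -- iteration 1/3 --
    FD 19: (13,16) -> (13,35) [heading=90, draw]
    RT 180: heading 90 -> 270
    RT 90: heading 270 -> 180
    -- iteration 2/3 --
    FD 19: (13,35) -> (-6,35) [heading=180, draw]
    RT 180: heading 180 -> 0
    RT 90: heading 0 -> 270
    -- iteration 3/3 --
    FD 19: (-6,35) -> (-6,16) [heading=270, draw]
    RT 180: heading 270 -> 90
    RT 90: heading 90 -> 0
  ]
  -- iteration 4/4 --
  RT 180: heading 0 -> 180
  REPEAT 3 [
    -- iteration 1/3 --
    FD 19: (-6,16) -> (-25,16) [heading=180, draw]
    RT 180: heading 180 -> 0
    RT 90: heading 0 -> 270
    -- iteration 2/3 --
    FD 19: (-25,16) -> (-25,-3) [heading=270, draw]
    RT 180: heading 270 -> 90
    RT 90: heading 90 -> 0
    -- iteration 3/3 --
    FD 19: (-25,-3) -> (-6,-3) [heading=0, draw]
    RT 180: heading 0 -> 180
    RT 90: heading 180 -> 90
  ]
]
LT 90: heading 90 -> 180
FD 1: (-6,-3) -> (-7,-3) [heading=180, draw]
Final: pos=(-7,-3), heading=180, 13 segment(s) drawn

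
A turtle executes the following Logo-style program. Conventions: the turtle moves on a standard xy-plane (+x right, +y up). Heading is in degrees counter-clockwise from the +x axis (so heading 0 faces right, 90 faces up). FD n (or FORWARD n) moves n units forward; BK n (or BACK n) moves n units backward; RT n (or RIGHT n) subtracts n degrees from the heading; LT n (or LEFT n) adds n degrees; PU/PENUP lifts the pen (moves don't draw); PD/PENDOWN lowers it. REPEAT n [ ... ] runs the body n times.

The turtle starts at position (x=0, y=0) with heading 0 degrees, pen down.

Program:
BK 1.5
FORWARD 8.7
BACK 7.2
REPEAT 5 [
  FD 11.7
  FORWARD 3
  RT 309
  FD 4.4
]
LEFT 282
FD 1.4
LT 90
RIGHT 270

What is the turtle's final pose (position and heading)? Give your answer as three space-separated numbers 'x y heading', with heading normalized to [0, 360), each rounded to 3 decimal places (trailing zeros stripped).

Answer: -14.255 30.252 357

Derivation:
Executing turtle program step by step:
Start: pos=(0,0), heading=0, pen down
BK 1.5: (0,0) -> (-1.5,0) [heading=0, draw]
FD 8.7: (-1.5,0) -> (7.2,0) [heading=0, draw]
BK 7.2: (7.2,0) -> (0,0) [heading=0, draw]
REPEAT 5 [
  -- iteration 1/5 --
  FD 11.7: (0,0) -> (11.7,0) [heading=0, draw]
  FD 3: (11.7,0) -> (14.7,0) [heading=0, draw]
  RT 309: heading 0 -> 51
  FD 4.4: (14.7,0) -> (17.469,3.419) [heading=51, draw]
  -- iteration 2/5 --
  FD 11.7: (17.469,3.419) -> (24.832,12.512) [heading=51, draw]
  FD 3: (24.832,12.512) -> (26.72,14.843) [heading=51, draw]
  RT 309: heading 51 -> 102
  FD 4.4: (26.72,14.843) -> (25.805,19.147) [heading=102, draw]
  -- iteration 3/5 --
  FD 11.7: (25.805,19.147) -> (23.373,30.592) [heading=102, draw]
  FD 3: (23.373,30.592) -> (22.749,33.526) [heading=102, draw]
  RT 309: heading 102 -> 153
  FD 4.4: (22.749,33.526) -> (18.828,35.524) [heading=153, draw]
  -- iteration 4/5 --
  FD 11.7: (18.828,35.524) -> (8.404,40.835) [heading=153, draw]
  FD 3: (8.404,40.835) -> (5.731,42.197) [heading=153, draw]
  RT 309: heading 153 -> 204
  FD 4.4: (5.731,42.197) -> (1.711,40.408) [heading=204, draw]
  -- iteration 5/5 --
  FD 11.7: (1.711,40.408) -> (-8.977,35.649) [heading=204, draw]
  FD 3: (-8.977,35.649) -> (-11.718,34.429) [heading=204, draw]
  RT 309: heading 204 -> 255
  FD 4.4: (-11.718,34.429) -> (-12.857,30.179) [heading=255, draw]
]
LT 282: heading 255 -> 177
FD 1.4: (-12.857,30.179) -> (-14.255,30.252) [heading=177, draw]
LT 90: heading 177 -> 267
RT 270: heading 267 -> 357
Final: pos=(-14.255,30.252), heading=357, 19 segment(s) drawn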